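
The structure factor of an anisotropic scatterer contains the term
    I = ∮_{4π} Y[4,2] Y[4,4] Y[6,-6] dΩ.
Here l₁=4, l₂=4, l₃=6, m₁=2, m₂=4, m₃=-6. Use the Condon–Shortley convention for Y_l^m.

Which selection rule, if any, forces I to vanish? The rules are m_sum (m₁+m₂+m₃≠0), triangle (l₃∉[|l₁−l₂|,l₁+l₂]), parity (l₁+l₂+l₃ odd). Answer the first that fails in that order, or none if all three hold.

none

azimuthal sum: 2 + 4 − 6 = 0  ✓
0 ≤ 6 ≤ 8 (triangle on l)  ✓
L = 4 + 4 + 6 = 14 (even)  ✓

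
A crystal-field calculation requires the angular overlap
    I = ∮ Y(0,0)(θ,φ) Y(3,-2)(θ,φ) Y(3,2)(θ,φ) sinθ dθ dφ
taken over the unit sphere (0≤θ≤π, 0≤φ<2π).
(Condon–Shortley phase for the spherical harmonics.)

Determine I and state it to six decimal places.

0.282095

Checks pass: Σm=0; 6 even; l₃=3∈[3,3].
(2·0+1)(2·3+1)(2·3+1) = 49
Δ: 0! 0! 6! / 7! → 1/7
sum: t=0:+1/36 = 1/36
3j²(0 3 3; 0 0 0) = Δ·Π!·Σ² = 1/7  (sign -1)
sum: t=0:+1/120 = 1/120
3j²(0 3 3; 0 -2 2) = Δ·Π!·Σ² = 1/7  (sign -1)
combine: 4πI² = 49·1/7·1/7 = 1/1
take √, sign +1: I = 0.28209479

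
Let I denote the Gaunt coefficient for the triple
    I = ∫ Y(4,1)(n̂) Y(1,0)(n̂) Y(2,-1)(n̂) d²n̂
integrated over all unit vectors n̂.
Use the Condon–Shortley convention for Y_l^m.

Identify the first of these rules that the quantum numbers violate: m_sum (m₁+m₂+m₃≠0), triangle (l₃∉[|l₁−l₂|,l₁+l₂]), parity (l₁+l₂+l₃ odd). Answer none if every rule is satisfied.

triangle

Σmᵢ = 0  ✓
l₃∈[|l₁−l₂|,l₁+l₂]=[3,5], have l₃=2  ✗
Σlᵢ = 7 ⇒ odd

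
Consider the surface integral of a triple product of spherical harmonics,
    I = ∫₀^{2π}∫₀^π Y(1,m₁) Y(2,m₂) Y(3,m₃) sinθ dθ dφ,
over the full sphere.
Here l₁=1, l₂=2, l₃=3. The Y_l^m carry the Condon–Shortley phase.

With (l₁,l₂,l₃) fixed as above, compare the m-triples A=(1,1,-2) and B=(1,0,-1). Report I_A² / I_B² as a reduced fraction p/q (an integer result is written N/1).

l's match ⇒ only the (l;m) 3-j factors differ between A and B.
A: triangle coeff Δ(1,2,3) = 1/105; Σ_t [0,0]: t=0:+1/12 = 1/12; (3j)²=2/21 [(1 2 3; 1 1 -2)], sign=-1
B: triangle coeff Δ(1,2,3) = 1/105; Σ_t [0,0]: t=0:+1/8 = 1/8; (3j)²=2/35 [(1 2 3; 1 0 -1)], sign=+1
I_A²/I_B² = (2/21)/(2/35) = 5/3

5/3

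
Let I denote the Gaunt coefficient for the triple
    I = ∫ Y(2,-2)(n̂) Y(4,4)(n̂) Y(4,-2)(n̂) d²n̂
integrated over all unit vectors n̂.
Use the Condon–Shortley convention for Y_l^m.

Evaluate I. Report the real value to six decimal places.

m-sum 0 ✓  L=10 even ✓  2≤4≤6 ✓
Π(2lᵢ+1) = 5×9×9 = 405
triangle coeff Δ(2,4,4) = 1/13860
Σ_t [0,2]: t=0:+1/192 t=1:−1/36 t=2:+1/192 = -5/288
(3j)²=20/693 [(2 4 4; 0 0 0)], sign=-1
Σ_t [2,2]: t=2:+1/2880 = 1/2880
(3j)²=2/165 [(2 4 4; -2 4 -2)], sign=+1
⇒ 4πI² = 120/847
I = (-1)√(120/847/(4π)) = -0.10618031

-0.106180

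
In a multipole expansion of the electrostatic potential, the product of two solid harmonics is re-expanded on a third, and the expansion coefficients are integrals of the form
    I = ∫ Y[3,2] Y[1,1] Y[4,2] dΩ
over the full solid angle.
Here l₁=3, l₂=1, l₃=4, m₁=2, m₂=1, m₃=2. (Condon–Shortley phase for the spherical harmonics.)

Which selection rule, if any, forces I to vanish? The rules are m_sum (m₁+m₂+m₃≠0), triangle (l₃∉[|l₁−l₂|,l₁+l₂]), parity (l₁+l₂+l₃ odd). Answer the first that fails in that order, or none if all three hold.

m_sum

m₁+m₂+m₃ = 2 + 1 + 2 = 5  ✗
triangle: |3−1|=2 ≤ l₃=4 ≤ 3+1=4
parity: l₁+l₂+l₃ = 8 is even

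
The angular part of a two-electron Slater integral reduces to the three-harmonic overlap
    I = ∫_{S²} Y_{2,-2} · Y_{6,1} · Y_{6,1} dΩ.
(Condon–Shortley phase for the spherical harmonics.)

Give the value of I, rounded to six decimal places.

m-sum 0 ✓  L=14 even ✓  4≤6≤8 ✓
Π(2lᵢ+1) = 5×13×13 = 845
triangle coeff Δ(2,6,6) = 1/90090
Σ_t [0,2]: t=0:+1/69120 t=1:−1/14400 t=2:+1/69120 = -7/172800
(3j)²=14/715 [(2 6 6; 0 0 0)], sign=-1
Σ_t [2,2]: t=2:+1/57600 = 1/57600
(3j)²=21/715 [(2 6 6; -2 1 1)], sign=-1
⇒ 4πI² = 294/605
I = (+1)√(294/605/(4π)) = 0.19664868

0.196649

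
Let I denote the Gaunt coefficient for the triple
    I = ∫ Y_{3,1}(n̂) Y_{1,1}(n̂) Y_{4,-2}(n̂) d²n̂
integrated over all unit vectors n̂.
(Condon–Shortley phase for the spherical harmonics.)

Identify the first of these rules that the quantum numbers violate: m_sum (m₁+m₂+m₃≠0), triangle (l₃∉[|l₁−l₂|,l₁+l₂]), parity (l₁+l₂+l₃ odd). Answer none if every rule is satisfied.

none

azimuthal sum: 1 + 1 − 2 = 0  ✓
2 ≤ 4 ≤ 4 (triangle on l)  ✓
L = 3 + 1 + 4 = 8 (even)  ✓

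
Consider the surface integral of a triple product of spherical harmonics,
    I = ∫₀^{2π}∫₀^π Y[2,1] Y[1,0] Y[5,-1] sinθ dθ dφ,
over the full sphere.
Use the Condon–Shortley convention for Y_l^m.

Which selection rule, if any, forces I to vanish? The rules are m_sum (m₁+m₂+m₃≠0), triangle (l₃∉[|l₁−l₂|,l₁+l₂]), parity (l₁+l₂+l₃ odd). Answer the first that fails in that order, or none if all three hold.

m₁+m₂+m₃ = 1 + 0 − 1 = 0  ✓
triangle: |2−1|=1 ≤ l₃=5 ≤ 2+1=3  ✗
parity: l₁+l₂+l₃ = 8 is even

triangle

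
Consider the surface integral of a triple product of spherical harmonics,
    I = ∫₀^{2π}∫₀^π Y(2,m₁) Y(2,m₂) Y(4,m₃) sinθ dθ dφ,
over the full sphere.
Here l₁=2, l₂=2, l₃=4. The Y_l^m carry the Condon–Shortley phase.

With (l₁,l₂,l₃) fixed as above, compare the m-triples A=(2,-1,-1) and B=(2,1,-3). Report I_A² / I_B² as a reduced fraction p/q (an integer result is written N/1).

1/7

Same 2,2,4: normalisation and zero-m 3j drop out of the ratio.
A: Δ: 0! 4! 4! / 9! → 1/630; sum: t=0:+1/144 = 1/144; 3j²(2 2 4; 2 -1 -1) = Δ·Π!·Σ² = 1/126  (sign -1)
B: Δ: 0! 4! 4! / 9! → 1/630; sum: t=0:+1/144 = 1/144; 3j²(2 2 4; 2 1 -3) = Δ·Π!·Σ² = 1/18  (sign -1)
I_A²/I_B² = (1/126)/(1/18) = 1/7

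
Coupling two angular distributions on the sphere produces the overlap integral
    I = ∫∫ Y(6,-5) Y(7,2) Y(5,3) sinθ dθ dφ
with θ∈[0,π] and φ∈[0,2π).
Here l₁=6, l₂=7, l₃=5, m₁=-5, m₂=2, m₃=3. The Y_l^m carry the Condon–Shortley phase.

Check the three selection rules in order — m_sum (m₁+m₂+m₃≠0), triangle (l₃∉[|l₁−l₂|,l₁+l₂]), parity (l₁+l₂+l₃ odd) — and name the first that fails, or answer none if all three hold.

none

m₁+m₂+m₃ = -5 + 2 + 3 = 0  ✓
triangle: |6−7|=1 ≤ l₃=5 ≤ 6+7=13  ✓
parity: l₁+l₂+l₃ = 18 is even  ✓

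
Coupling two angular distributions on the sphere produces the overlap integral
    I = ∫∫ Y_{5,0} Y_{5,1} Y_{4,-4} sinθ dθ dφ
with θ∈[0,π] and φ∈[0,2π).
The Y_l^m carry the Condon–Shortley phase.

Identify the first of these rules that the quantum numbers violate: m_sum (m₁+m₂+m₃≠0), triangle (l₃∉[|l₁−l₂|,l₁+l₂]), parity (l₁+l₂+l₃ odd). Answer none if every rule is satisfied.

Σmᵢ = -3  ✗
l₃∈[|l₁−l₂|,l₁+l₂]=[0,10], have l₃=4
Σlᵢ = 14 ⇒ even

m_sum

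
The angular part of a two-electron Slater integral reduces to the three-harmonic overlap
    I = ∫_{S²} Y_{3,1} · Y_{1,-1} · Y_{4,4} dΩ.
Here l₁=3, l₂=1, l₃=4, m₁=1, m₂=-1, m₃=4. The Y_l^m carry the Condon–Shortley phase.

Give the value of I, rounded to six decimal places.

0.000000

m-sum = 1 − 1 + 4 = 4 ≠ 0 ⇒ I = 0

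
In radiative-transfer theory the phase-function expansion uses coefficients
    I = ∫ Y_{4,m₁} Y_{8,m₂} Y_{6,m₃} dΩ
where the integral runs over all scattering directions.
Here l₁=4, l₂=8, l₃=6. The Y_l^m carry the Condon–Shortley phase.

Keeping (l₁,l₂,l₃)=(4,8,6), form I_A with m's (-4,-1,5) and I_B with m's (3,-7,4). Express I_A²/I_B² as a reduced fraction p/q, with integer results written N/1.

20/637

l's match ⇒ only the (l;m) 3-j factors differ between A and B.
A: triangle coeff Δ(4,8,6) = 1/23279256; Σ_t [6,6]: t=6:+1/522547200 = 1/522547200; (3j)²=35/75582 [(4 8 6; -4 -1 5)], sign=-1
B: triangle coeff Δ(4,8,6) = 1/23279256; Σ_t [0,1]: t=0:+1/261273600 t=1:−1/870912000 = 1/373248000; (3j)²=343/23256 [(4 8 6; 3 -7 4)], sign=+1
I_A²/I_B² = (35/75582)/(343/23256) = 20/637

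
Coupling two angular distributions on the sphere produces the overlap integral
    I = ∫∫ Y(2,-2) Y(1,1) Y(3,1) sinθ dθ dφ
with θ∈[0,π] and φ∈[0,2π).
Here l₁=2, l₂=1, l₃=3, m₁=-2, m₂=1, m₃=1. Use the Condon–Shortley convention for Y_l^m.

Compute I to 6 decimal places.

-0.082589

m-sum 0 ✓  L=6 even ✓  1≤3≤3 ✓
Π(2lᵢ+1) = 5×3×7 = 105
triangle coeff Δ(2,1,3) = 1/105
Σ_t [0,0]: t=0:+1/4 = 1/4
(3j)²=3/35 [(2 1 3; 0 0 0)], sign=-1
Σ_t [0,0]: t=0:+1/48 = 1/48
(3j)²=1/105 [(2 1 3; -2 1 1)], sign=+1
⇒ 4πI² = 3/35
I = (-1)√(3/35/(4π)) = -0.08258890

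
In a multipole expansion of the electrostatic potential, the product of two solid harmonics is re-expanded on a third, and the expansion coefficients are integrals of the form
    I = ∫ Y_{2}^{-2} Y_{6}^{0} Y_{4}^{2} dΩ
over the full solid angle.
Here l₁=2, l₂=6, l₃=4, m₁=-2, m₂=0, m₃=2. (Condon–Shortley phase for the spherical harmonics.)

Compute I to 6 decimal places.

0.061597

Rules hold: Σm=0, L=12 even, 4≤4≤8.
N = 5·13·9 = 585
Δ = 4!·0!·8!/13! = 1/6435
Racah Σ t=2..2: t=2:+1/2304 = 1/2304
⇒ 3j(2 6 4; 0 0 0)² = 5/143, sgn +1
Racah Σ t=4..4: t=4:+1/34560 = 1/34560
⇒ 3j(2 6 4; -2 0 2)² = 1/429, sgn +1
4πI² = N·(3j₀)²·(3jₘ)² = 75/1573
I = +1·√(0.0476796/4π) = 0.06159725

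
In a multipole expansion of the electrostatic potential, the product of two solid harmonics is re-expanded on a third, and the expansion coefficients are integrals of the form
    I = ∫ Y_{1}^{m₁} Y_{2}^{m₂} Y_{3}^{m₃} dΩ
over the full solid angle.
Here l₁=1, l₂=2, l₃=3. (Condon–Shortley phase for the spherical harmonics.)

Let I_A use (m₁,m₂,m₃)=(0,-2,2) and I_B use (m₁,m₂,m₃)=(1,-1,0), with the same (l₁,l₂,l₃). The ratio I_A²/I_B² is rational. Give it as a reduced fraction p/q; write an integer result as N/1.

l's match ⇒ only the (l;m) 3-j factors differ between A and B.
A: triangle coeff Δ(1,2,3) = 1/105; Σ_t [0,0]: t=0:+1/24 = 1/24; (3j)²=1/21 [(1 2 3; 0 -2 2)], sign=-1
B: triangle coeff Δ(1,2,3) = 1/105; Σ_t [0,0]: t=0:+1/12 = 1/12; (3j)²=1/35 [(1 2 3; 1 -1 0)], sign=-1
I_A²/I_B² = (1/21)/(1/35) = 5/3

5/3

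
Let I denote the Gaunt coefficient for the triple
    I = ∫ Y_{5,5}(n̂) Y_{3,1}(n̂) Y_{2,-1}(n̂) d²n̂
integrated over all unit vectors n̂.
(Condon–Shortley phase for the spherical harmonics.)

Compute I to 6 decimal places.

Σmᵢ = 5 ≠ 0, so the φ-integral vanishes; I = 0

0.000000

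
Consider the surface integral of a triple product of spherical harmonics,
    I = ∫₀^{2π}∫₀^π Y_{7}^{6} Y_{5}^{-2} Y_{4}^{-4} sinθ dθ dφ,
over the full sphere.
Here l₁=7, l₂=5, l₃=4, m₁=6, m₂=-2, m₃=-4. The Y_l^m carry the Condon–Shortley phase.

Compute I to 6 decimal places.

-0.188638

m-sum 0 ✓  L=16 even ✓  2≤4≤12 ✓
Π(2lᵢ+1) = 15×11×9 = 1485
triangle coeff Δ(7,5,4) = 1/6126120
Σ_t [3,5]: t=3:−1/69120 t=4:+1/20736 t=5:−1/69120 = 1/51840
(3j)²=280/21879 [(7 5 4; 0 0 0)], sign=+1
Σ_t [1,1]: t=1:−1/7257600 = -1/7257600
(3j)²=2/85 [(7 5 4; 6 -2 -4)], sign=-1
⇒ 4πI² = 1680/3757
I = (-1)√(1680/3757/(4π)) = -0.18863797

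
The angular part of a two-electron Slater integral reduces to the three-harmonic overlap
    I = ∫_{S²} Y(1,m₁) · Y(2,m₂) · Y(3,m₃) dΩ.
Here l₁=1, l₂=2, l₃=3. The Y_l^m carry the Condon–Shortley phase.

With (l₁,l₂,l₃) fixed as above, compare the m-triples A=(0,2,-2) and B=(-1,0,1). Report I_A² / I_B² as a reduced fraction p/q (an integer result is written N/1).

5/6

Same 1,2,3: normalisation and zero-m 3j drop out of the ratio.
A: Δ: 0! 2! 4! / 7! → 1/105; sum: t=0:+1/24 = 1/24; 3j²(1 2 3; 0 2 -2) = Δ·Π!·Σ² = 1/21  (sign -1)
B: Δ: 0! 2! 4! / 7! → 1/105; sum: t=0:+1/8 = 1/8; 3j²(1 2 3; -1 0 1) = Δ·Π!·Σ² = 2/35  (sign +1)
I_A²/I_B² = (1/21)/(2/35) = 5/6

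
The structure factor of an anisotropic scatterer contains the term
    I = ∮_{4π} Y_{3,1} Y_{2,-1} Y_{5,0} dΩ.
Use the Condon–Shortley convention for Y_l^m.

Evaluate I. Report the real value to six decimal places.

0.169433

Rules hold: Σm=0, L=10 even, 1≤5≤5.
N = 7·5·11 = 385
Δ = 0!·6!·4!/11! = 1/2310
Racah Σ t=0..0: t=0:+1/144 = 1/144
⇒ 3j(3 2 5; 0 0 0)² = 10/231, sgn -1
Racah Σ t=0..0: t=0:+1/288 = 1/288
⇒ 3j(3 2 5; 1 -1 0)² = 5/231, sgn -1
4πI² = N·(3j₀)²·(3jₘ)² = 250/693
I = +1·√(0.36075/4π) = 0.16943318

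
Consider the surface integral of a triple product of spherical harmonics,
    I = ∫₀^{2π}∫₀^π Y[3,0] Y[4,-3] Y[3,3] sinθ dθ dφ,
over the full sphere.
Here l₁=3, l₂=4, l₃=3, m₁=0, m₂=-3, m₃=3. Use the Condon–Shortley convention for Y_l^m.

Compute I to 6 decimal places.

0.203551

m-sum 0 ✓  L=10 even ✓  1≤3≤7 ✓
Π(2lᵢ+1) = 7×9×7 = 441
triangle coeff Δ(3,4,3) = 1/34650
Σ_t [1,3]: t=1:−1/72 t=2:+1/16 t=3:−1/72 = 5/144
(3j)²=2/77 [(3 4 3; 0 0 0)], sign=-1
Σ_t [1,1]: t=1:−1/288 = -1/288
(3j)²=1/22 [(3 4 3; 0 -3 3)], sign=-1
⇒ 4πI² = 63/121
I = (+1)√(63/121/(4π)) = 0.20355073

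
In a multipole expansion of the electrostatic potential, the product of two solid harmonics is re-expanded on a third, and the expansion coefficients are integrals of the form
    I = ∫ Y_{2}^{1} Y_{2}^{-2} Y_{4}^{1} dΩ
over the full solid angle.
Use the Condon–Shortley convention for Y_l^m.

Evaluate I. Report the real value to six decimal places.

-0.090112

m-sum 0 ✓  L=8 even ✓  0≤4≤4 ✓
Π(2lᵢ+1) = 5×5×9 = 225
triangle coeff Δ(2,2,4) = 1/630
Σ_t [0,0]: t=0:+1/16 = 1/16
(3j)²=2/35 [(2 2 4; 0 0 0)], sign=+1
Σ_t [0,0]: t=0:+1/144 = 1/144
(3j)²=1/126 [(2 2 4; 1 -2 1)], sign=-1
⇒ 4πI² = 5/49
I = (-1)√(5/49/(4π)) = -0.09011188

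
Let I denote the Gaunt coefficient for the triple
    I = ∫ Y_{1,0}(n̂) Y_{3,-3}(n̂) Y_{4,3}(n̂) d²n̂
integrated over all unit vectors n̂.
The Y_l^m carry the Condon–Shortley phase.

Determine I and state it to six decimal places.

-0.162868

m-sum 0 ✓  L=8 even ✓  2≤4≤4 ✓
Π(2lᵢ+1) = 3×7×9 = 189
triangle coeff Δ(1,3,4) = 1/252
Σ_t [0,0]: t=0:+1/36 = 1/36
(3j)²=4/63 [(1 3 4; 0 0 0)], sign=+1
Σ_t [0,0]: t=0:+1/720 = 1/720
(3j)²=1/36 [(1 3 4; 0 -3 3)], sign=-1
⇒ 4πI² = 1/3
I = (-1)√(1/3/(4π)) = -0.16286750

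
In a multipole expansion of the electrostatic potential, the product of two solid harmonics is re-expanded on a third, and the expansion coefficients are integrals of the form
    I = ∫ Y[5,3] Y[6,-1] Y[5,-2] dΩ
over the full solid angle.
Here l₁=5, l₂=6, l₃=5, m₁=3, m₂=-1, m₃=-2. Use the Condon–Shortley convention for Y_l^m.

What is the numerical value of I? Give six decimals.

0.016235

Rules hold: Σm=0, L=16 even, 1≤5≤11.
N = 11·13·11 = 1573
Δ = 6!·4!·6!/17! = 1/28588560
Racah Σ t=1..5: t=1:−1/345600 t=2:+1/13824 t=3:−1/5184 t=4:+1/13824 t=5:−1/345600 = -7/129600
⇒ 3j(5 6 5; 0 0 0)² = 80/7293, sgn +1
Racah Σ t=0..2: t=0:+1/345600 t=1:−1/34560 t=2:+1/41472 = -1/518400
⇒ 3j(5 6 5; 3 -1 -2)² = 7/36465, sgn +1
4πI² = N·(3j₀)²·(3jₘ)² = 112/33813
I = +1·√(0.00331234/4π) = 0.01623537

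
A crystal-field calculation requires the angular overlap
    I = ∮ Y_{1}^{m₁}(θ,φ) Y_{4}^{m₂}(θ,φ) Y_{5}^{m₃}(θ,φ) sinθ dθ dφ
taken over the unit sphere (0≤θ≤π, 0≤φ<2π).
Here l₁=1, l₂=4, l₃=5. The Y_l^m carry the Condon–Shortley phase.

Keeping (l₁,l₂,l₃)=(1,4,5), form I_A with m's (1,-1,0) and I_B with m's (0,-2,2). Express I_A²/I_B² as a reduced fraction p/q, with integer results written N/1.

10/21

Shared (l₁,l₂,l₃)=(1,4,5): N and (l;000)² cancel in I_A²/I_B².
A: Δ = 0!·2!·8!/11! = 1/495; Racah Σ t=0..0: t=0:+1/1440 = 1/1440; ⇒ 3j(1 4 5; 1 -1 0)² = 2/99, sgn -1
B: Δ = 0!·2!·8!/11! = 1/495; Racah Σ t=0..0: t=0:+1/1440 = 1/1440; ⇒ 3j(1 4 5; 0 -2 2)² = 7/165, sgn -1
I_A²/I_B² = (2/99)/(7/165) = 10/21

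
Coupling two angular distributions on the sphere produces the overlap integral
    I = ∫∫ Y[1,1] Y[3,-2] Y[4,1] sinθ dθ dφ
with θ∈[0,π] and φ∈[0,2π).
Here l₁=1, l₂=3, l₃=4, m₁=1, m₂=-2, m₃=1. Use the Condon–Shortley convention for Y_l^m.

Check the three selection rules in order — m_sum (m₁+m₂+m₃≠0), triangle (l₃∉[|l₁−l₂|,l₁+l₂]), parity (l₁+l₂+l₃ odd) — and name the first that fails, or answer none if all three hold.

none

m₁+m₂+m₃ = 1 − 2 + 1 = 0  ✓
triangle: |1−3|=2 ≤ l₃=4 ≤ 1+3=4  ✓
parity: l₁+l₂+l₃ = 8 is even  ✓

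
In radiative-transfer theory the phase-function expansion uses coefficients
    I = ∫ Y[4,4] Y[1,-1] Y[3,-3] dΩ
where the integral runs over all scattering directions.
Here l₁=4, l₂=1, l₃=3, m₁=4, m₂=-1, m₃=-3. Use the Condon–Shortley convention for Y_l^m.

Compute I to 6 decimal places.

0.325735

Checks pass: Σm=0; 8 even; l₃=3∈[3,5].
(2·4+1)(2·1+1)(2·3+1) = 189
Δ: 2! 6! 0! / 9! → 1/252
sum: t=1:−1/36 = -1/36
3j²(4 1 3; 0 0 0) = Δ·Π!·Σ² = 4/63  (sign +1)
sum: t=0:+1/1440 = 1/1440
3j²(4 1 3; 4 -1 -3) = Δ·Π!·Σ² = 1/9  (sign +1)
combine: 4πI² = 189·4/63·1/9 = 4/3
take √, sign +1: I = 0.32573501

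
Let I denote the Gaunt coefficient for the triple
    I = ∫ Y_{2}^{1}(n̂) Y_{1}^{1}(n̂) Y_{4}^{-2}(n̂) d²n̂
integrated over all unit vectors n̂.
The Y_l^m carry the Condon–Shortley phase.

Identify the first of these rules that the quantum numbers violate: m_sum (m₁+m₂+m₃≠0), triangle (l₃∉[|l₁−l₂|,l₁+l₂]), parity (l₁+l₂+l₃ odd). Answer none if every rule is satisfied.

azimuthal sum: 1 + 1 − 2 = 0  ✓
1 ≤ 4 ≤ 3 (triangle on l)  ✗
L = 2 + 1 + 4 = 7 (odd)

triangle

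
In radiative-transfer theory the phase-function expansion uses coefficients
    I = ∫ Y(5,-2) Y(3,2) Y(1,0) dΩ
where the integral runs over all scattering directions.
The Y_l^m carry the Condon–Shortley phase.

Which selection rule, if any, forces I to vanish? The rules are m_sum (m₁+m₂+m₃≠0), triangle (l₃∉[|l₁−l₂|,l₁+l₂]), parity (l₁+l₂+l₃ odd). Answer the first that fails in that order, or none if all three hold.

triangle

azimuthal sum: -2 + 2 + 0 = 0  ✓
2 ≤ 1 ≤ 8 (triangle on l)  ✗
L = 5 + 3 + 1 = 9 (odd)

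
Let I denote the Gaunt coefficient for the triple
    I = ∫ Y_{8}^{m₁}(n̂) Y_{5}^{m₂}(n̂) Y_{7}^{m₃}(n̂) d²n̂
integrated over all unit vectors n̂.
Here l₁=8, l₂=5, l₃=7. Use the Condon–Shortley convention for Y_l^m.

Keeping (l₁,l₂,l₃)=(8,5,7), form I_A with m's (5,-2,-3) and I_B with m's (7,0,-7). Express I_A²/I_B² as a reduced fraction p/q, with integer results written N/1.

l's match ⇒ only the (l;m) 3-j factors differ between A and B.
A: triangle coeff Δ(8,5,7) = 1/814773960; Σ_t [0,3]: t=0:+1/130636800 t=1:−1/38707200 t=2:+1/104509440 t=3:−1/3135283200 = -1/111974400; (3j)²=28/2907 [(8 5 7; 5 -2 -3)], sign=-1
B: triangle coeff Δ(8,5,7) = 1/814773960; Σ_t [1,1]: t=1:−1/10450944000 = -1/10450944000; (3j)²=143/7752 [(8 5 7; 7 0 -7)], sign=-1
I_A²/I_B² = (28/2907)/(143/7752) = 224/429

224/429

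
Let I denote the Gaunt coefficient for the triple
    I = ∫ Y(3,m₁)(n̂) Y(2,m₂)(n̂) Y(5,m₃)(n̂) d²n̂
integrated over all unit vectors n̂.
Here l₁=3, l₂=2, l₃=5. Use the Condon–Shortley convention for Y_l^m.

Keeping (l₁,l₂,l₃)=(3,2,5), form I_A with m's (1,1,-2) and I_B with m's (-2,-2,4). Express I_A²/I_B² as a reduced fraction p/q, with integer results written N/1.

Shared (l₁,l₂,l₃)=(3,2,5): N and (l;000)² cancel in I_A²/I_B².
A: Δ = 0!·6!·4!/11! = 1/2310; Racah Σ t=0..0: t=0:+1/288 = 1/288; ⇒ 3j(3 2 5; 1 1 -2)² = 1/22, sgn -1
B: Δ = 0!·6!·4!/11! = 1/2310; Racah Σ t=0..0: t=0:+1/2880 = 1/2880; ⇒ 3j(3 2 5; -2 -2 4)² = 3/55, sgn -1
I_A²/I_B² = (1/22)/(3/55) = 5/6

5/6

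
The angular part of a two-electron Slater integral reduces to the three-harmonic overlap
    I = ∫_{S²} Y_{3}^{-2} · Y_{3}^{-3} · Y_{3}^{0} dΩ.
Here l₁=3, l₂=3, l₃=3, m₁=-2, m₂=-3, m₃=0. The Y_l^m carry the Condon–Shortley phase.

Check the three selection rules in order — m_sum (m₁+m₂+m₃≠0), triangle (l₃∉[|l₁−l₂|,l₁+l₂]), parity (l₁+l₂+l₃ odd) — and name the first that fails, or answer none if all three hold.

m_sum

m₁+m₂+m₃ = -2 − 3 + 0 = -5  ✗
triangle: |3−3|=0 ≤ l₃=3 ≤ 3+3=6
parity: l₁+l₂+l₃ = 9 is odd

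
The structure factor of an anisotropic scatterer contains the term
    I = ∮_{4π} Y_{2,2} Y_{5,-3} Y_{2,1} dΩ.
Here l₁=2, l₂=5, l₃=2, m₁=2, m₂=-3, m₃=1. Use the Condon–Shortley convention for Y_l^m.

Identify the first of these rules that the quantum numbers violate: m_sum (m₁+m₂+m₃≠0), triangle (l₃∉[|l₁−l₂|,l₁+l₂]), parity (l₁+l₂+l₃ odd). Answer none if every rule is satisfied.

azimuthal sum: 2 − 3 + 1 = 0  ✓
3 ≤ 2 ≤ 7 (triangle on l)  ✗
L = 2 + 5 + 2 = 9 (odd)

triangle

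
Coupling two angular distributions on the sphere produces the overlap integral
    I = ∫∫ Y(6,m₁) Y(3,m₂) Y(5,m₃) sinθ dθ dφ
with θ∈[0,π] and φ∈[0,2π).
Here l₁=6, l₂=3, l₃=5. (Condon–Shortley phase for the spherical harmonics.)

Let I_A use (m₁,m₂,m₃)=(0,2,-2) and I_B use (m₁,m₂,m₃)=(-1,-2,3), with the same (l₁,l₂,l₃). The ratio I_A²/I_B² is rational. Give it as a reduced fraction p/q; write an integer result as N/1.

Same 6,3,5: normalisation and zero-m 3j drop out of the ratio.
A: Δ: 4! 8! 2! / 15! → 1/675675; sum: t=3:−1/8640 t=4:+1/34560 = -1/11520; 3j²(6 3 5; 0 2 -2) = Δ·Π!·Σ² = 3/143  (sign +1)
B: Δ: 4! 8! 2! / 15! → 1/675675; sum: t=0:+1/120960 t=1:−1/17280 = -1/20160; 3j²(6 3 5; -1 -2 3) = Δ·Π!·Σ² = 64/3003  (sign -1)
I_A²/I_B² = (3/143)/(64/3003) = 63/64

63/64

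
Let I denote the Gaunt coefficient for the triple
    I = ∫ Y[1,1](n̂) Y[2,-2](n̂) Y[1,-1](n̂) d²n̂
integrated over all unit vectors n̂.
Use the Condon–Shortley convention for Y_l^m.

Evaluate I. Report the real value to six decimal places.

0.000000

m-sum = 1 − 2 − 1 = -2 ≠ 0 ⇒ I = 0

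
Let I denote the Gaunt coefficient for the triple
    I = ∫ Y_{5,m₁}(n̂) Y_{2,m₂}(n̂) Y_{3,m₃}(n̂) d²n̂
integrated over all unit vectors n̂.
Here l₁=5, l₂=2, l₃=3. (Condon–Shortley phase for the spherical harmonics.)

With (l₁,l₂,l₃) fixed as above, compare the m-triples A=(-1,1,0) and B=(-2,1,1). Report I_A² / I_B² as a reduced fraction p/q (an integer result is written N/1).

l's match ⇒ only the (l;m) 3-j factors differ between A and B.
A: triangle coeff Δ(5,2,3) = 1/2310; Σ_t [3,3]: t=3:−1/216 = -1/216; (3j)²=8/231 [(5 2 3; -1 1 0)], sign=+1
B: triangle coeff Δ(5,2,3) = 1/2310; Σ_t [3,3]: t=3:−1/288 = -1/288; (3j)²=1/22 [(5 2 3; -2 1 1)], sign=-1
I_A²/I_B² = (8/231)/(1/22) = 16/21

16/21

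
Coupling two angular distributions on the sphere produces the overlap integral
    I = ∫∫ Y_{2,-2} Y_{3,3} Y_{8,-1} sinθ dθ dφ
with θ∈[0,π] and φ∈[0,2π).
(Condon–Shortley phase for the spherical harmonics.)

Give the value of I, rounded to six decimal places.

l₃=8 ∉ [1,5] — triangle fails ⇒ I = 0

0.000000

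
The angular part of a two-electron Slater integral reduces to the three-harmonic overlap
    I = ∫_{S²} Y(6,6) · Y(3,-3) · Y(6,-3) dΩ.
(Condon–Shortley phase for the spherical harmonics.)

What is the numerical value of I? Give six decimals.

0.000000

l₁+l₂+l₃=15 is odd: 3j(l;000)=0 ⇒ I=0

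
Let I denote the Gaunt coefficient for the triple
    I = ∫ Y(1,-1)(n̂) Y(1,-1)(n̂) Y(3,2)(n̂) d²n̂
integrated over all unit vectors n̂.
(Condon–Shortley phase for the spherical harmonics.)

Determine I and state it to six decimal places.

|1−1|≤3≤1+1 violated ⇒ I = 0

0.000000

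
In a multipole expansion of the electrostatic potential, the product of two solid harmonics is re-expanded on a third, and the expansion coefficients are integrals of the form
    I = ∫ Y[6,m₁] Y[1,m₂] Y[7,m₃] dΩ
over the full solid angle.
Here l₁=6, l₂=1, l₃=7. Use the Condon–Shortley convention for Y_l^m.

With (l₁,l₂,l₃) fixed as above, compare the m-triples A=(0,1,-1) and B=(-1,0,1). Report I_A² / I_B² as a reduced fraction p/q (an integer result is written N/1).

7/12

Shared (l₁,l₂,l₃)=(6,1,7): N and (l;000)² cancel in I_A²/I_B².
A: Δ = 0!·12!·2!/15! = 1/1365; Racah Σ t=0..0: t=0:+1/1036800 = 1/1036800; ⇒ 3j(6 1 7; 0 1 -1)² = 4/195, sgn +1
B: Δ = 0!·12!·2!/15! = 1/1365; Racah Σ t=0..0: t=0:+1/604800 = 1/604800; ⇒ 3j(6 1 7; -1 0 1)² = 16/455, sgn +1
I_A²/I_B² = (4/195)/(16/455) = 7/12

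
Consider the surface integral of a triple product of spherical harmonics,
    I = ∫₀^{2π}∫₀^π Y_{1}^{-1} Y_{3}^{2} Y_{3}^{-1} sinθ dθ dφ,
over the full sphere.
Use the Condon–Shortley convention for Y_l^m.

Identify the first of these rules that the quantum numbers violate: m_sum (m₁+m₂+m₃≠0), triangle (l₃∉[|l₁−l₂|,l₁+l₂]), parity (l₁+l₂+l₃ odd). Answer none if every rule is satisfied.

parity

azimuthal sum: -1 + 2 − 1 = 0  ✓
2 ≤ 3 ≤ 4 (triangle on l)  ✓
L = 1 + 3 + 3 = 7 (odd)  ✗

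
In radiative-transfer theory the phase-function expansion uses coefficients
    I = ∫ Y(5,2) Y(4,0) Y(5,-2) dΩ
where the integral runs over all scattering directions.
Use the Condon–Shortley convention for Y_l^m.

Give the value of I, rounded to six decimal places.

-0.021700

Checks pass: Σm=0; 14 even; l₃=5∈[1,9].
(2·5+1)(2·4+1)(2·5+1) = 1089
Δ: 4! 6! 4! / 15! → 1/3153150
sum: t=0:+1/69120 t=1:−1/1728 t=2:+1/576 t=3:−1/1728 t=4:+1/69120 = 7/11520
3j²(5 4 5; 0 0 0) = Δ·Π!·Σ² = 2/143  (sign -1)
sum: t=0:+1/20736 t=1:−1/1728 t=2:+1/1920 t=3:−1/25920 = -1/20736
3j²(5 4 5; 2 0 -2) = Δ·Π!·Σ² = 1/2574  (sign +1)
combine: 4πI² = 1089·2/143·1/2574 = 1/169
take √, sign -1: I = -0.02169960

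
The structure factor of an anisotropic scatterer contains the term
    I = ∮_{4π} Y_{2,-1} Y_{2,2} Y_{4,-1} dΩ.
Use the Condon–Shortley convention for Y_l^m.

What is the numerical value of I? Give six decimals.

Rules hold: Σm=0, L=8 even, 0≤4≤4.
N = 5·5·9 = 225
Δ = 0!·4!·4!/9! = 1/630
Racah Σ t=0..0: t=0:+1/16 = 1/16
⇒ 3j(2 2 4; 0 0 0)² = 2/35, sgn +1
Racah Σ t=0..0: t=0:+1/144 = 1/144
⇒ 3j(2 2 4; -1 2 -1)² = 1/126, sgn -1
4πI² = N·(3j₀)²·(3jₘ)² = 5/49
I = -1·√(0.102041/4π) = -0.09011188

-0.090112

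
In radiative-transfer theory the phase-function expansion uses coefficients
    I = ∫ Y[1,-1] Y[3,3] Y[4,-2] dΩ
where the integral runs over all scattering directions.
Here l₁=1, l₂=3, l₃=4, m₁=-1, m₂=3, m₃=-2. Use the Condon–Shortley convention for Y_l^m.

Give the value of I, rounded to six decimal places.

Rules hold: Σm=0, L=8 even, 2≤4≤4.
N = 3·7·9 = 189
Δ = 0!·2!·6!/9! = 1/252
Racah Σ t=0..0: t=0:+1/36 = 1/36
⇒ 3j(1 3 4; 0 0 0)² = 4/63, sgn +1
Racah Σ t=0..0: t=0:+1/1440 = 1/1440
⇒ 3j(1 3 4; -1 3 -2)² = 1/252, sgn +1
4πI² = N·(3j₀)²·(3jₘ)² = 1/21
I = +1·√(0.047619/4π) = 0.06155813

0.061558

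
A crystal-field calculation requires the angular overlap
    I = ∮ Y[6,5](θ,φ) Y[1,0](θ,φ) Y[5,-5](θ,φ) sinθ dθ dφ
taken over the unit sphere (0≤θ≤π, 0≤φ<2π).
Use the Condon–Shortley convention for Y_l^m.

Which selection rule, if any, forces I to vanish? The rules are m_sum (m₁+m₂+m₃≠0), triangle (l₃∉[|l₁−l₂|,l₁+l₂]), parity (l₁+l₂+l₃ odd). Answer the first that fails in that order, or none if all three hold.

none

azimuthal sum: 5 + 0 − 5 = 0  ✓
5 ≤ 5 ≤ 7 (triangle on l)  ✓
L = 6 + 1 + 5 = 12 (even)  ✓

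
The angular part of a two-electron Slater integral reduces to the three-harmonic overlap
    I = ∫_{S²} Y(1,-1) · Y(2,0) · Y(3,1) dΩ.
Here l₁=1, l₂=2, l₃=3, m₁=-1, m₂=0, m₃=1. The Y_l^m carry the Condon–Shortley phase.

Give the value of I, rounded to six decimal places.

-0.202301

Rules hold: Σm=0, L=6 even, 1≤3≤3.
N = 3·5·7 = 105
Δ = 0!·2!·4!/7! = 1/105
Racah Σ t=0..0: t=0:+1/4 = 1/4
⇒ 3j(1 2 3; 0 0 0)² = 3/35, sgn -1
Racah Σ t=0..0: t=0:+1/8 = 1/8
⇒ 3j(1 2 3; -1 0 1)² = 2/35, sgn +1
4πI² = N·(3j₀)²·(3jₘ)² = 18/35
I = -1·√(0.514286/4π) = -0.20230066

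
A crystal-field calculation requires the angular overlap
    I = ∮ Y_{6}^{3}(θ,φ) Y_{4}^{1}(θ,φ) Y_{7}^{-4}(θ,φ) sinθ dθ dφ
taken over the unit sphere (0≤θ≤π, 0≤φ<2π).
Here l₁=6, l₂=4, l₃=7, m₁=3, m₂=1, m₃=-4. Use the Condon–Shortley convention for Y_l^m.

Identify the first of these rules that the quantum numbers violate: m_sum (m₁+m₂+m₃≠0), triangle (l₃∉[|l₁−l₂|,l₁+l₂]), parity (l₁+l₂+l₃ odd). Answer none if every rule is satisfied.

parity

m₁+m₂+m₃ = 3 + 1 − 4 = 0  ✓
triangle: |6−4|=2 ≤ l₃=7 ≤ 6+4=10  ✓
parity: l₁+l₂+l₃ = 17 is odd  ✗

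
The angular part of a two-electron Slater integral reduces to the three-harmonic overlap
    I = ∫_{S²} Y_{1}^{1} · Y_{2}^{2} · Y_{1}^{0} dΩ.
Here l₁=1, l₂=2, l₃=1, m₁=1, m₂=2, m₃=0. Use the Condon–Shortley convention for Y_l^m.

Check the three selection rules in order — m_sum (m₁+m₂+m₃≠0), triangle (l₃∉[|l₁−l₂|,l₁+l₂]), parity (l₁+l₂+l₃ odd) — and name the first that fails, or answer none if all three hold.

m₁+m₂+m₃ = 1 + 2 + 0 = 3  ✗
triangle: |1−2|=1 ≤ l₃=1 ≤ 1+2=3
parity: l₁+l₂+l₃ = 4 is even

m_sum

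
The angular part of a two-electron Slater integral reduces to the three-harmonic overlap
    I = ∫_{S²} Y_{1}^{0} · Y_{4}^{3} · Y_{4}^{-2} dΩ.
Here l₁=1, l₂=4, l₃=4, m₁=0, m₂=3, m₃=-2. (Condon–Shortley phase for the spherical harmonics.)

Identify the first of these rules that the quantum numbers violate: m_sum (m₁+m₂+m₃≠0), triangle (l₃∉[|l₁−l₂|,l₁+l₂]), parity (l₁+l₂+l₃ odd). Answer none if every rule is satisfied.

m_sum

m₁+m₂+m₃ = 0 + 3 − 2 = 1  ✗
triangle: |1−4|=3 ≤ l₃=4 ≤ 1+4=5
parity: l₁+l₂+l₃ = 9 is odd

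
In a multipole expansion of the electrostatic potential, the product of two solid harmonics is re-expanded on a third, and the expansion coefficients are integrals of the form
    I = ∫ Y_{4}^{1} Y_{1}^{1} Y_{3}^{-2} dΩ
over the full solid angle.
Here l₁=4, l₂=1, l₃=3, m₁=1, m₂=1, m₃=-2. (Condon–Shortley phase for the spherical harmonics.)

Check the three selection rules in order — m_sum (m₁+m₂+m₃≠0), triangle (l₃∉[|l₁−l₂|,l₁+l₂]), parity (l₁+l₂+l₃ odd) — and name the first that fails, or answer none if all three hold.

none

azimuthal sum: 1 + 1 − 2 = 0  ✓
3 ≤ 3 ≤ 5 (triangle on l)  ✓
L = 4 + 1 + 3 = 8 (even)  ✓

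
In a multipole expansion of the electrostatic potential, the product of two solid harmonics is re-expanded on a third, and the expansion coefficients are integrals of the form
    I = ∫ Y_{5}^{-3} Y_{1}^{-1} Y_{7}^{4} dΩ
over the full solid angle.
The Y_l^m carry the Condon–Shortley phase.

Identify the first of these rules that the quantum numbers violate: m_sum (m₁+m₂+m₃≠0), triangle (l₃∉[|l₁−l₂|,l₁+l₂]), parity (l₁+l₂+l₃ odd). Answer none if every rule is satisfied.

triangle

m₁+m₂+m₃ = -3 − 1 + 4 = 0  ✓
triangle: |5−1|=4 ≤ l₃=7 ≤ 5+1=6  ✗
parity: l₁+l₂+l₃ = 13 is odd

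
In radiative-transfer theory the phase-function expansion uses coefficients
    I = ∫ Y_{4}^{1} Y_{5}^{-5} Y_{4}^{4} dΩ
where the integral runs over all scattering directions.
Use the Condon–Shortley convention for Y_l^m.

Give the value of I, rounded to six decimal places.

0.000000

Σlᵢ=13 odd — θ-integrand is odd under cosθ→−cosθ; I=0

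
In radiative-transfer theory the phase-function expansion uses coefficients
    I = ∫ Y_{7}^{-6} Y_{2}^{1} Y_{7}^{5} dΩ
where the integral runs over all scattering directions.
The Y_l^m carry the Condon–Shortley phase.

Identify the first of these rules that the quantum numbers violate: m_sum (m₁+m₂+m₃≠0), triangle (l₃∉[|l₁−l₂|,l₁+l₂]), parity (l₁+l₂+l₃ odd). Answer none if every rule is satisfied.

none

azimuthal sum: -6 + 1 + 5 = 0  ✓
5 ≤ 7 ≤ 9 (triangle on l)  ✓
L = 7 + 2 + 7 = 16 (even)  ✓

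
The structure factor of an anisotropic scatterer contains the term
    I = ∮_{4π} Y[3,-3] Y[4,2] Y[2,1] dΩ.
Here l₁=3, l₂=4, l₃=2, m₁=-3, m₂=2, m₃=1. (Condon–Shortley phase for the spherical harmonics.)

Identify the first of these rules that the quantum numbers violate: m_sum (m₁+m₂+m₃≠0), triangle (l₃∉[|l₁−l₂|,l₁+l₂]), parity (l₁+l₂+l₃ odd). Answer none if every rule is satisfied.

parity

m₁+m₂+m₃ = -3 + 2 + 1 = 0  ✓
triangle: |3−4|=1 ≤ l₃=2 ≤ 3+4=7  ✓
parity: l₁+l₂+l₃ = 9 is odd  ✗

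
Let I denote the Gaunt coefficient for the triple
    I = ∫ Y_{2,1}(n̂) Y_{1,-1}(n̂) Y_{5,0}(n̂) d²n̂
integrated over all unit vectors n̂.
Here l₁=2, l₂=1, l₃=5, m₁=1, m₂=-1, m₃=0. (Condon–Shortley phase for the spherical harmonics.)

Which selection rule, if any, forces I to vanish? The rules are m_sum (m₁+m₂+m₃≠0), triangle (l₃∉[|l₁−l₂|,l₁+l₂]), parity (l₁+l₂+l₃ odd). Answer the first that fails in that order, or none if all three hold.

m₁+m₂+m₃ = 1 − 1 + 0 = 0  ✓
triangle: |2−1|=1 ≤ l₃=5 ≤ 2+1=3  ✗
parity: l₁+l₂+l₃ = 8 is even

triangle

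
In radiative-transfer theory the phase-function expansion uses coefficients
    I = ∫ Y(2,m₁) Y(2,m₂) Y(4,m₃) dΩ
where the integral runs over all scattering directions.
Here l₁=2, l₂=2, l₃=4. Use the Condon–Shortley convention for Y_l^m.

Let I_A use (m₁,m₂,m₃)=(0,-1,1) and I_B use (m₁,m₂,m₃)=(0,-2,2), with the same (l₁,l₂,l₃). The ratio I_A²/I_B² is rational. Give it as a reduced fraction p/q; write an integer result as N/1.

2/1

l's match ⇒ only the (l;m) 3-j factors differ between A and B.
A: triangle coeff Δ(2,2,4) = 1/630; Σ_t [0,0]: t=0:+1/24 = 1/24; (3j)²=1/21 [(2 2 4; 0 -1 1)], sign=-1
B: triangle coeff Δ(2,2,4) = 1/630; Σ_t [0,0]: t=0:+1/96 = 1/96; (3j)²=1/42 [(2 2 4; 0 -2 2)], sign=+1
I_A²/I_B² = (1/21)/(1/42) = 2/1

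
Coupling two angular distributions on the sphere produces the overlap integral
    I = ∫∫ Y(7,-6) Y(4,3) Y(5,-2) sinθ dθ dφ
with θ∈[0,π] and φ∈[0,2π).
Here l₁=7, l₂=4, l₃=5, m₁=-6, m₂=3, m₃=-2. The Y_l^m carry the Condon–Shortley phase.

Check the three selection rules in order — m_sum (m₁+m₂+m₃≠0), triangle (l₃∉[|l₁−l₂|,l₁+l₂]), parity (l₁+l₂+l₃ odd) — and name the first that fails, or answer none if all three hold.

azimuthal sum: -6 + 3 − 2 = -5  ✗
3 ≤ 5 ≤ 11 (triangle on l)
L = 7 + 4 + 5 = 16 (even)

m_sum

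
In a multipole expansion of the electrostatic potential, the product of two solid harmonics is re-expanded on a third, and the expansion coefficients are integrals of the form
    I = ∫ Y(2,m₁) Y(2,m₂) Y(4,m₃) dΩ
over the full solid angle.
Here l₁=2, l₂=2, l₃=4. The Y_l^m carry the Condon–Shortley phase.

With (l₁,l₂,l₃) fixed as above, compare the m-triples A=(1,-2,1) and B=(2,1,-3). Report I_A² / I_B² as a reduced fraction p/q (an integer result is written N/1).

Shared (l₁,l₂,l₃)=(2,2,4): N and (l;000)² cancel in I_A²/I_B².
A: Δ = 0!·4!·4!/9! = 1/630; Racah Σ t=0..0: t=0:+1/144 = 1/144; ⇒ 3j(2 2 4; 1 -2 1)² = 1/126, sgn -1
B: Δ = 0!·4!·4!/9! = 1/630; Racah Σ t=0..0: t=0:+1/144 = 1/144; ⇒ 3j(2 2 4; 2 1 -3)² = 1/18, sgn -1
I_A²/I_B² = (1/126)/(1/18) = 1/7

1/7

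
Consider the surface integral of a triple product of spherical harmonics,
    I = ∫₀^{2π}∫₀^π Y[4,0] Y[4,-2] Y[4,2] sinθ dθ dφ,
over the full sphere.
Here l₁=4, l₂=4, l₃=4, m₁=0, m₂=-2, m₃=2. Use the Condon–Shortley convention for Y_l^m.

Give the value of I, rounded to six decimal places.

-0.083698

Rules hold: Σm=0, L=12 even, 0≤4≤8.
N = 9·9·9 = 729
Δ = 4!·4!·4!/13! = 1/450450
Racah Σ t=0..4: t=0:+1/13824 t=1:−1/216 t=2:+1/64 t=3:−1/216 t=4:+1/13824 = 5/768
⇒ 3j(4 4 4; 0 0 0)² = 18/1001, sgn +1
Racah Σ t=0..2: t=0:+1/2304 t=1:−1/216 t=2:+1/384 = -11/6912
⇒ 3j(4 4 4; 0 -2 2)² = 11/1638, sgn -1
4πI² = N·(3j₀)²·(3jₘ)² = 729/8281
I = -1·√(0.0880328/4π) = -0.08369845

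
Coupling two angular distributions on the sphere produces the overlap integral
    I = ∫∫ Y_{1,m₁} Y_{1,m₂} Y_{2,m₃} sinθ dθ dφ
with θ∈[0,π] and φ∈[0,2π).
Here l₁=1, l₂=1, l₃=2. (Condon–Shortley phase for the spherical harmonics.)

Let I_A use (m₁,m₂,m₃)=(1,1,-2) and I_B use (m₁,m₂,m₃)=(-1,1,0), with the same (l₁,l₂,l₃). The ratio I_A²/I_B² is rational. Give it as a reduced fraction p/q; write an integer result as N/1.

Same 1,1,2: normalisation and zero-m 3j drop out of the ratio.
A: Δ: 0! 2! 2! / 5! → 1/30; sum: t=0:+1/4 = 1/4; 3j²(1 1 2; 1 1 -2) = Δ·Π!·Σ² = 1/5  (sign +1)
B: Δ: 0! 2! 2! / 5! → 1/30; sum: t=0:+1/4 = 1/4; 3j²(1 1 2; -1 1 0) = Δ·Π!·Σ² = 1/30  (sign +1)
I_A²/I_B² = (1/5)/(1/30) = 6/1

6/1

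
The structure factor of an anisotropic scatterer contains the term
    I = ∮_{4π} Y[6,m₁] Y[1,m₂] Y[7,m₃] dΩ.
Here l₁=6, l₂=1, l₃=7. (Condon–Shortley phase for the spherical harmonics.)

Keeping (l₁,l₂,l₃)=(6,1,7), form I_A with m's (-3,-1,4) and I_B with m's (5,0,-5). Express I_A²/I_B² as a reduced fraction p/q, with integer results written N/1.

Shared (l₁,l₂,l₃)=(6,1,7): N and (l;000)² cancel in I_A²/I_B².
A: Δ = 0!·12!·2!/15! = 1/1365; Racah Σ t=0..0: t=0:+1/4354560 = 1/4354560; ⇒ 3j(6 1 7; -3 -1 4)² = 11/273, sgn -1
B: Δ = 0!·12!·2!/15! = 1/1365; Racah Σ t=0..0: t=0:+1/39916800 = 1/39916800; ⇒ 3j(6 1 7; 5 0 -5)² = 8/455, sgn +1
I_A²/I_B² = (11/273)/(8/455) = 55/24

55/24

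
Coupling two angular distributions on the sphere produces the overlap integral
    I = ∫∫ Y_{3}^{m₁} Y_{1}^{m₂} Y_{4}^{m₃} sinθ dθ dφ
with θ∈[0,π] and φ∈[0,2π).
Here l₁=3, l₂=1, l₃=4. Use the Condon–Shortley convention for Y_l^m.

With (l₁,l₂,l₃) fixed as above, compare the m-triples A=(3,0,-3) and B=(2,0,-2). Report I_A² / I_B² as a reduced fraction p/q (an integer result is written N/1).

Same 3,1,4: normalisation and zero-m 3j drop out of the ratio.
A: Δ: 0! 6! 2! / 9! → 1/252; sum: t=0:+1/720 = 1/720; 3j²(3 1 4; 3 0 -3) = Δ·Π!·Σ² = 1/36  (sign -1)
B: Δ: 0! 6! 2! / 9! → 1/252; sum: t=0:+1/120 = 1/120; 3j²(3 1 4; 2 0 -2) = Δ·Π!·Σ² = 1/21  (sign +1)
I_A²/I_B² = (1/36)/(1/21) = 7/12

7/12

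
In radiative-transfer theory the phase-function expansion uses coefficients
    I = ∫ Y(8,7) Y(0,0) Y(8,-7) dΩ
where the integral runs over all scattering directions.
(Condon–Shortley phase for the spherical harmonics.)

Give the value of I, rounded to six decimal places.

Checks pass: Σm=0; 16 even; l₃=8∈[8,8].
(2·8+1)(2·0+1)(2·8+1) = 289
Δ: 0! 16! 0! / 17! → 1/17
sum: t=0:+1/1625702400 = 1/1625702400
3j²(8 0 8; 0 0 0) = Δ·Π!·Σ² = 1/17  (sign +1)
sum: t=0:+1/1307674368000 = 1/1307674368000
3j²(8 0 8; 7 0 -7) = Δ·Π!·Σ² = 1/17  (sign -1)
combine: 4πI² = 289·1/17·1/17 = 1/1
take √, sign -1: I = -0.28209479

-0.282095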